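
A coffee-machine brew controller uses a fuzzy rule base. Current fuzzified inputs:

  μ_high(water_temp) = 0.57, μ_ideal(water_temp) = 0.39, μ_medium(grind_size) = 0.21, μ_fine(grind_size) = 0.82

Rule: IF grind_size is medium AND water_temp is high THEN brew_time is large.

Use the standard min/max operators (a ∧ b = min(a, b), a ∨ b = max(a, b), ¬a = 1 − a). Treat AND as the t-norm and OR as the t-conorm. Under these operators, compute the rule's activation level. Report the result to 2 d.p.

0.21

firing strength: medium=0.21, high=0.57; AND[min(a, b)] → w = 0.21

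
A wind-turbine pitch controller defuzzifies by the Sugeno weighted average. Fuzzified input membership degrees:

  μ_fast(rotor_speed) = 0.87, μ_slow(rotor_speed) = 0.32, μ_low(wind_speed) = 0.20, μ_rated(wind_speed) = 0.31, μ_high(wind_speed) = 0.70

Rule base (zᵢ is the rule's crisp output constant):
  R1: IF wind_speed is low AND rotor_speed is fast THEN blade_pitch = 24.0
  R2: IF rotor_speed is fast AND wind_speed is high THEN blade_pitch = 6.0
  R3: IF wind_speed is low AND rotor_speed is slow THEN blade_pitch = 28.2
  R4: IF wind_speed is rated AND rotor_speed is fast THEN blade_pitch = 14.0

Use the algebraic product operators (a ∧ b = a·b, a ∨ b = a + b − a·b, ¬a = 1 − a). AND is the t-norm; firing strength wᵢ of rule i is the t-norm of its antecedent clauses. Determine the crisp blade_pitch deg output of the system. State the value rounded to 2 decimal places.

R1 (z=24.0): low=0.20, fast=0.87; AND[a·b] → w = 0.1740
R2 (z=6.0): fast=0.87, high=0.70; AND[a·b] → w = 0.6090
R3 (z=28.2): low=0.20, slow=0.32; AND[a·b] → w = 0.0640
R4 (z=14.0): rated=0.31, fast=0.87; AND[a·b] → w = 0.2697
Weighted average = (0.1740·24.0 + 0.6090·6.0 + 0.0640·28.2 + 0.2697·14.0) / (0.1740 + 0.6090 + 0.0640 + 0.2697)
  = 13.4106 / 1.1167 = 12.01

12.01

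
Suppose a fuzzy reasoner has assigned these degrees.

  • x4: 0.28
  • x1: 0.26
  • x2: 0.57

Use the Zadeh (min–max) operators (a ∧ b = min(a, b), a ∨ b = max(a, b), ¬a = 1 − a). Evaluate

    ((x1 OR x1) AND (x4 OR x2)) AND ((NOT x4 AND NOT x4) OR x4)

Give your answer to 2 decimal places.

x1 OR x1 = max(a, b) on (0.26, 0.26) = 0.26
x4 OR x2 = max(a, b) on (0.28, 0.57) = 0.57
(x1 OR x1) AND (x4 OR x2) = min(a, b) on (0.26, 0.57) = 0.26
NOT x4 = 1 − 0.28 = 0.72
NOT x4 = 1 − 0.28 = 0.72
NOT x4 AND NOT x4 = min(a, b) on (0.72, 0.72) = 0.72
(NOT x4 AND NOT x4) OR x4 = max(a, b) on (0.72, 0.28) = 0.72
((x1 OR x1) AND (x4 OR x2)) AND ((NOT x4 AND NOT x4) OR x4) = min(a, b) on (0.26, 0.72) = 0.26

0.26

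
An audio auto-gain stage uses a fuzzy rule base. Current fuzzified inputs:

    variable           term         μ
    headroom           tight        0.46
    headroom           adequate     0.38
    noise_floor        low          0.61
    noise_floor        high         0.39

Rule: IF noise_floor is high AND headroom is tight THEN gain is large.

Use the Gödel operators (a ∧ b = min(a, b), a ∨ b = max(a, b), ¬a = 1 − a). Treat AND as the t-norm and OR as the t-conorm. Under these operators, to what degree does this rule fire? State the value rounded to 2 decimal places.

firing strength: high=0.39, tight=0.46; AND[min(a, b)] → w = 0.39

0.39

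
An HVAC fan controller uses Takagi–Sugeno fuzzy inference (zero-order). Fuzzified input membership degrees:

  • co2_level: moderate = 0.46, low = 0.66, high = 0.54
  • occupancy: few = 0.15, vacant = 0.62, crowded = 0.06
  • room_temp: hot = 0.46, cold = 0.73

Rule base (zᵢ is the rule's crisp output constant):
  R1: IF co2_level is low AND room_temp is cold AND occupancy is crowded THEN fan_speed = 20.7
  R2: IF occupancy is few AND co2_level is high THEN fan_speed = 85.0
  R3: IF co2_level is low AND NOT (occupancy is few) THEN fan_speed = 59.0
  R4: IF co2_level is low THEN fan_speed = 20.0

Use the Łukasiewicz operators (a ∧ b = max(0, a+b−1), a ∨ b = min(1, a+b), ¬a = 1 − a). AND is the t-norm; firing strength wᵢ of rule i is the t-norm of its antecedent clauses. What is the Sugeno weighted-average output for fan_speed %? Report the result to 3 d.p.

R1 (z=20.7): low=0.66, cold=0.73, crowded=0.06; AND[max(0, a+b−1)] → w = 0.00
R2 (z=85.0): few=0.15, high=0.54; AND[max(0, a+b−1)] → w = 0.00
R3 (z=59.0): low=0.66, ¬few=1−0.15=0.85; AND[max(0, a+b−1)] → w = 0.51
R4 (z=20.0): low=0.66 → w = 0.66
Weighted average = (0.00·20.7 + 0.00·85.0 + 0.51·59.0 + 0.66·20.0) / (0.00 + 0.00 + 0.51 + 0.66)
  = 43.2900 / 1.1700 = 37.000

37.000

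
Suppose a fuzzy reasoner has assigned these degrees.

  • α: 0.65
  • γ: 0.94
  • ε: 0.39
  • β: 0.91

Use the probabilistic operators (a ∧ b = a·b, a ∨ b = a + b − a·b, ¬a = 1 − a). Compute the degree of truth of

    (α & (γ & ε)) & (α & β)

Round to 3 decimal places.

0.141

γ & ε = a·b on (0.9400, 0.3900) = 0.3666
α & (γ & ε) = a·b on (0.6500, 0.3666) = 0.2383
α & β = a·b on (0.6500, 0.9100) = 0.5915
(α & (γ & ε)) & (α & β) = a·b on (0.2383, 0.5915) = 0.1409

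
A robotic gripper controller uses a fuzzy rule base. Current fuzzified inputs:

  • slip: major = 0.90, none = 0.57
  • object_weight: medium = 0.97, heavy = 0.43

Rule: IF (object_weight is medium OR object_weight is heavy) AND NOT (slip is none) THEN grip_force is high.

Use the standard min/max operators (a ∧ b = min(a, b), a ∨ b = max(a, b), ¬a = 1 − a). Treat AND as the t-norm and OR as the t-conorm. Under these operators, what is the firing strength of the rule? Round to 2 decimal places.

0.43

firing strength: (medium=0.97 OR heavy=0.43) = 0.97; AND[min(a, b)] with ¬none=1−0.57=0.43 → w = 0.43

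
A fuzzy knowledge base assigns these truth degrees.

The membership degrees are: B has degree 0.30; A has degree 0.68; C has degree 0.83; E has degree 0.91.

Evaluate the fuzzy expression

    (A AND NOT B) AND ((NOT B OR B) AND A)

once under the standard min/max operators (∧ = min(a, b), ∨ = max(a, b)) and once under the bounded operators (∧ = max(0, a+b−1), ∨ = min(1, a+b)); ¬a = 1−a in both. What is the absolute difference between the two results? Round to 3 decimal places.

0.620

Under standard min/max:
  NOT B = 1 − 0.30 = 0.70
  A AND NOT B = min(a, b) on (0.68, 0.70) = 0.68
  NOT B = 1 − 0.30 = 0.70
  NOT B OR B = max(a, b) on (0.70, 0.30) = 0.70
  (NOT B OR B) AND A = min(a, b) on (0.70, 0.68) = 0.68
  (A AND NOT B) AND ((NOT B OR B) AND A) = min(a, b) on (0.68, 0.68) = 0.68
  → value = 0.6800
Under bounded:
  NOT B = 1 − 0.30 = 0.70
  A AND NOT B = max(0, a+b−1) on (0.68, 0.70) = 0.38
  NOT B = 1 − 0.30 = 0.70
  NOT B OR B = min(1, a+b) on (0.70, 0.30) = 1.00
  (NOT B OR B) AND A = max(0, a+b−1) on (1.00, 0.68) = 0.68
  (A AND NOT B) AND ((NOT B OR B) AND A) = max(0, a+b−1) on (0.38, 0.68) = 0.06
  → value = 0.0600
|0.6800 − 0.0600| = 0.620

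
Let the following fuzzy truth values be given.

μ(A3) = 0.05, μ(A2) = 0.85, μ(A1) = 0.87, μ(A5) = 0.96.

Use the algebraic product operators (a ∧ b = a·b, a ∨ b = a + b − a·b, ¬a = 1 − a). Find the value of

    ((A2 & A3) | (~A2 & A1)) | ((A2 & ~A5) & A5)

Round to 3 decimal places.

A2 & A3 = a·b on (0.8500, 0.0500) = 0.0425
~A2 = 1 − 0.8500 = 0.1500
~A2 & A1 = a·b on (0.1500, 0.8700) = 0.1305
(A2 & A3) | (~A2 & A1) = a + b − a·b on (0.0425, 0.1305) = 0.1675
~A5 = 1 − 0.9600 = 0.0400
A2 & ~A5 = a·b on (0.8500, 0.0400) = 0.0340
(A2 & ~A5) & A5 = a·b on (0.0340, 0.9600) = 0.0326
((A2 & A3) | (~A2 & A1)) | ((A2 & ~A5) & A5) = a + b − a·b on (0.1675, 0.0326) = 0.1946

0.195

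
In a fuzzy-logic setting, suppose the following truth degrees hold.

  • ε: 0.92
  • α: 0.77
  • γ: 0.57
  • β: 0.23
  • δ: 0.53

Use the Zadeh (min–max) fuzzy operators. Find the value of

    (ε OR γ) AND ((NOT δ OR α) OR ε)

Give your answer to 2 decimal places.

ε OR γ = max(a, b) on (0.92, 0.57) = 0.92
NOT δ = 1 − 0.53 = 0.47
NOT δ OR α = max(a, b) on (0.47, 0.77) = 0.77
(NOT δ OR α) OR ε = max(a, b) on (0.77, 0.92) = 0.92
(ε OR γ) AND ((NOT δ OR α) OR ε) = min(a, b) on (0.92, 0.92) = 0.92

0.92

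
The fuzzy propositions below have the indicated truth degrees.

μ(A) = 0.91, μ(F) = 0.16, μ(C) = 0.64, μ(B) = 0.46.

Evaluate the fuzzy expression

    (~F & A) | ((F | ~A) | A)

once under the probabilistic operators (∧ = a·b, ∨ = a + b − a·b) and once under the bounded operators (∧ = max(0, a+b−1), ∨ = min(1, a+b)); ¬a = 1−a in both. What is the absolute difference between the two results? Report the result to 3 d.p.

Under probabilistic:
  ~F = 1 − 0.1600 = 0.8400
  ~F & A = a·b on (0.8400, 0.9100) = 0.7644
  ~A = 1 − 0.9100 = 0.0900
  F | ~A = a + b − a·b on (0.1600, 0.0900) = 0.2356
  (F | ~A) | A = a + b − a·b on (0.2356, 0.9100) = 0.9312
  (~F & A) | ((F | ~A) | A) = a + b − a·b on (0.7644, 0.9312) = 0.9838
  → value = 0.9838
Under bounded:
  ~F = 1 − 0.16 = 0.84
  ~F & A = max(0, a+b−1) on (0.84, 0.91) = 0.75
  ~A = 1 − 0.91 = 0.09
  F | ~A = min(1, a+b) on (0.16, 0.09) = 0.25
  (F | ~A) | A = min(1, a+b) on (0.25, 0.91) = 1.00
  (~F & A) | ((F | ~A) | A) = min(1, a+b) on (0.75, 1.00) = 1.00
  → value = 1.0000
|0.9838 − 1.0000| = 0.016

0.016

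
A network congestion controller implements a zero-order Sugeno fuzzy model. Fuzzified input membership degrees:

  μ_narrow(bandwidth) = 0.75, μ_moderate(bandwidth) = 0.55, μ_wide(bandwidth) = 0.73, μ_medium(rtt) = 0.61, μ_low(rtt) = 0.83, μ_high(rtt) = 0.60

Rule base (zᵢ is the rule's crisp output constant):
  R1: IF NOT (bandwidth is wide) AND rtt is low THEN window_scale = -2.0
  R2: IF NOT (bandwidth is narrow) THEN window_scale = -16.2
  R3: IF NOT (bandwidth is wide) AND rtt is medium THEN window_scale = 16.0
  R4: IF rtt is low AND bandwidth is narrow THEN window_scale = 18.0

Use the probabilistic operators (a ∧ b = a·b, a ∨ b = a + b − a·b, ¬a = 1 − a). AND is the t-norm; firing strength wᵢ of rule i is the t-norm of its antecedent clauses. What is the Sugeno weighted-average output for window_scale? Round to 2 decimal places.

7.41

R1 (z=-2.0): ¬wide=1−0.73=0.27, low=0.83; AND[a·b] → w = 0.2241
R2 (z=-16.2): ¬narrow=1−0.75=0.25 → w = 0.2500
R3 (z=16.0): ¬wide=1−0.73=0.27, medium=0.61; AND[a·b] → w = 0.1647
R4 (z=18.0): low=0.83, narrow=0.75; AND[a·b] → w = 0.6225
Weighted average = (0.2241·-2.0 + 0.2500·-16.2 + 0.1647·16.0 + 0.6225·18.0) / (0.2241 + 0.2500 + 0.1647 + 0.6225)
  = 9.3420 / 1.2613 = 7.41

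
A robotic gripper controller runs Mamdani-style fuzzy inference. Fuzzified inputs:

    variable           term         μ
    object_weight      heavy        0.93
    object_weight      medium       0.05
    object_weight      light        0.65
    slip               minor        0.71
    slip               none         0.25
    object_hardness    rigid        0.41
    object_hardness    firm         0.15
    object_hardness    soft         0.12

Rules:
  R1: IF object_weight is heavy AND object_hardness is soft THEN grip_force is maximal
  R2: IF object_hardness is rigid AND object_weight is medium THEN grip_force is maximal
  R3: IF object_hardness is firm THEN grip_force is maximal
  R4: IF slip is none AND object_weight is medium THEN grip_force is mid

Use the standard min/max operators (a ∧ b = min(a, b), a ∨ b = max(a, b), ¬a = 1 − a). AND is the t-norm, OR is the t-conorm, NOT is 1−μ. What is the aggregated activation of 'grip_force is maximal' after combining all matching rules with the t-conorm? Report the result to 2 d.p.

R1: heavy=0.93, soft=0.12; AND[min(a, b)] → w = 0.12
R2: rigid=0.41, medium=0.05; AND[min(a, b)] → w = 0.05
R3: firm=0.15 → w = 0.15
R4: none=0.25, medium=0.05; AND[min(a, b)] → w = 0.05
Rules with consequent 'maximal': {R1, R2, R3} → strengths 0.12, 0.05, 0.15
Aggregate via t-conorm [max(a, b)]: 0.15

0.15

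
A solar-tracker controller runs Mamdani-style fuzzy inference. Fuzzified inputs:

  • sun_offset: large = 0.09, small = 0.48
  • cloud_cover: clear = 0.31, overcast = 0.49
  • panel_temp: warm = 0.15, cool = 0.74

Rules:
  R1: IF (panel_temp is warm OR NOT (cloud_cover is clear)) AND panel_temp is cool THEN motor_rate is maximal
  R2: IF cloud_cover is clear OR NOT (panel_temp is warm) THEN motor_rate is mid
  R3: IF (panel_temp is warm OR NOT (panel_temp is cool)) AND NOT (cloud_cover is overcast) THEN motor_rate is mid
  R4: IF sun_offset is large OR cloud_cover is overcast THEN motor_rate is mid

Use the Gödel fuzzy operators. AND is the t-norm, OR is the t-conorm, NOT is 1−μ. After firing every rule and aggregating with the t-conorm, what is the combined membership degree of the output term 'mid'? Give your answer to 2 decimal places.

0.85

R1: (warm=0.15 OR ¬clear=1−0.31=0.69) = 0.69; AND[min(a, b)] with cool=0.74 → w = 0.69
R2: clear=0.31, ¬warm=1−0.15=0.85; OR[max(a, b)] → w = 0.85
R3: (warm=0.15 OR ¬cool=1−0.74=0.26) = 0.26; AND[min(a, b)] with ¬overcast=1−0.49=0.51 → w = 0.26
R4: large=0.09, overcast=0.49; OR[max(a, b)] → w = 0.49
Rules with consequent 'mid': {R2, R3, R4} → strengths 0.85, 0.26, 0.49
Aggregate via t-conorm [max(a, b)]: 0.85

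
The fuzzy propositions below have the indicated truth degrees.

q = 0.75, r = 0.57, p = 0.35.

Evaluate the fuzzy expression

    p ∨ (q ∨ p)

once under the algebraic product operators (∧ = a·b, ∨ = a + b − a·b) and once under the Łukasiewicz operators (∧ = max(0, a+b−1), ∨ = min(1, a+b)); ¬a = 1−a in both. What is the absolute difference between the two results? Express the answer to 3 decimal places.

Under algebraic product:
  q ∨ p = a + b − a·b on (0.7500, 0.3500) = 0.8375
  p ∨ (q ∨ p) = a + b − a·b on (0.3500, 0.8375) = 0.8944
  → value = 0.8944
Under Łukasiewicz:
  q ∨ p = min(1, a+b) on (0.75, 0.35) = 1.00
  p ∨ (q ∨ p) = min(1, a+b) on (0.35, 1.00) = 1.00
  → value = 1.0000
|0.8944 − 1.0000| = 0.106

0.106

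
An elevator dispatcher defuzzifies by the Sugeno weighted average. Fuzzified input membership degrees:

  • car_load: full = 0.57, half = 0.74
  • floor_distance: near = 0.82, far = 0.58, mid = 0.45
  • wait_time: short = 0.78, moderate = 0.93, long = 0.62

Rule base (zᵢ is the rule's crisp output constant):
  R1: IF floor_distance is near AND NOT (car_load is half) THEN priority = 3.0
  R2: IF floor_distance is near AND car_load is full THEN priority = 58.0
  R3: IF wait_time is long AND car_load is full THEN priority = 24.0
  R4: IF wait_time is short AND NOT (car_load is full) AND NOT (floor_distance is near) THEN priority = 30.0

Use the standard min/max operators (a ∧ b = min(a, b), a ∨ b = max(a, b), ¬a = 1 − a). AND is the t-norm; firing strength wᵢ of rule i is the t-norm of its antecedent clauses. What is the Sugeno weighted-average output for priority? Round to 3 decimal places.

33.494

R1 (z=3.0): near=0.82, ¬half=1−0.74=0.26; AND[min(a, b)] → w = 0.26
R2 (z=58.0): near=0.82, full=0.57; AND[min(a, b)] → w = 0.57
R3 (z=24.0): long=0.62, full=0.57; AND[min(a, b)] → w = 0.57
R4 (z=30.0): short=0.78, ¬full=1−0.57=0.43, ¬near=1−0.82=0.18; AND[min(a, b)] → w = 0.18
Weighted average = (0.26·3.0 + 0.57·58.0 + 0.57·24.0 + 0.18·30.0) / (0.26 + 0.57 + 0.57 + 0.18)
  = 52.9200 / 1.5800 = 33.494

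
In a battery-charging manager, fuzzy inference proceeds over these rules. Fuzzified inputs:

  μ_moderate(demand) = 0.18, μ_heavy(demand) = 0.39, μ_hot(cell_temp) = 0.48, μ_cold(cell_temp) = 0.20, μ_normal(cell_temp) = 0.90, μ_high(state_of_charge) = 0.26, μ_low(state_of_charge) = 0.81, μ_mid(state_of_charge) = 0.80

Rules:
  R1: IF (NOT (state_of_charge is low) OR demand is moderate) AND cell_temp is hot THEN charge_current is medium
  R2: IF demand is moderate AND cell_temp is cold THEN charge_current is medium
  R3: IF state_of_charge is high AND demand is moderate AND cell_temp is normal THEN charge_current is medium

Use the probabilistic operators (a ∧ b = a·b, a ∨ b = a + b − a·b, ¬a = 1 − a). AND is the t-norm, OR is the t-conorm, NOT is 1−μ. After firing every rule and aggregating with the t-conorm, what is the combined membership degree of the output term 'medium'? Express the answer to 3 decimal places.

0.225

R1: (¬low=1−0.81=0.19 OR moderate=0.18) = 0.3358; AND[a·b] with hot=0.48 → w = 0.1612
R2: moderate=0.18, cold=0.20; AND[a·b] → w = 0.0360
R3: high=0.26, moderate=0.18, normal=0.90; AND[a·b] → w = 0.0421
Rules with consequent 'medium': {R1, R2, R3} → strengths 0.1612, 0.0360, 0.0421
Aggregate via t-conorm [a + b − a·b]: 0.2254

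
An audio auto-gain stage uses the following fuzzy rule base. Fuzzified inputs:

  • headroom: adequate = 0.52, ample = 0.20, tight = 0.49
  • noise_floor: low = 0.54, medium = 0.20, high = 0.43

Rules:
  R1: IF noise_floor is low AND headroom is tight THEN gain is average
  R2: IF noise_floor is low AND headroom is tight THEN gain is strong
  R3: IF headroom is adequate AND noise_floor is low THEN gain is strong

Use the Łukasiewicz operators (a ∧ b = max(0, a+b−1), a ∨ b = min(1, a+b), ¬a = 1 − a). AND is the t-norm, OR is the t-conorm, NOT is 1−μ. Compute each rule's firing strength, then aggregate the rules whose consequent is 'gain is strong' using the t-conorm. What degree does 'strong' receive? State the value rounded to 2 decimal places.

0.09

R1: low=0.54, tight=0.49; AND[max(0, a+b−1)] → w = 0.03
R2: low=0.54, tight=0.49; AND[max(0, a+b−1)] → w = 0.03
R3: adequate=0.52, low=0.54; AND[max(0, a+b−1)] → w = 0.06
Rules with consequent 'strong': {R2, R3} → strengths 0.03, 0.06
Aggregate via t-conorm [min(1, a+b)]: 0.09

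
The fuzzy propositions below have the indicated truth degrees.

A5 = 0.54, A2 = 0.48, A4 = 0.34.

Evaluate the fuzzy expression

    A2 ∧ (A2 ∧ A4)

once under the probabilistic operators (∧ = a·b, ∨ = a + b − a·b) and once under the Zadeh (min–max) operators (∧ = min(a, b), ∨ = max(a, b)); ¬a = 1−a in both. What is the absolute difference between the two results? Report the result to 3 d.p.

Under probabilistic:
  A2 ∧ A4 = a·b on (0.4800, 0.3400) = 0.1632
  A2 ∧ (A2 ∧ A4) = a·b on (0.4800, 0.1632) = 0.0783
  → value = 0.0783
Under Zadeh (min–max):
  A2 ∧ A4 = min(a, b) on (0.48, 0.34) = 0.34
  A2 ∧ (A2 ∧ A4) = min(a, b) on (0.48, 0.34) = 0.34
  → value = 0.3400
|0.0783 − 0.3400| = 0.262

0.262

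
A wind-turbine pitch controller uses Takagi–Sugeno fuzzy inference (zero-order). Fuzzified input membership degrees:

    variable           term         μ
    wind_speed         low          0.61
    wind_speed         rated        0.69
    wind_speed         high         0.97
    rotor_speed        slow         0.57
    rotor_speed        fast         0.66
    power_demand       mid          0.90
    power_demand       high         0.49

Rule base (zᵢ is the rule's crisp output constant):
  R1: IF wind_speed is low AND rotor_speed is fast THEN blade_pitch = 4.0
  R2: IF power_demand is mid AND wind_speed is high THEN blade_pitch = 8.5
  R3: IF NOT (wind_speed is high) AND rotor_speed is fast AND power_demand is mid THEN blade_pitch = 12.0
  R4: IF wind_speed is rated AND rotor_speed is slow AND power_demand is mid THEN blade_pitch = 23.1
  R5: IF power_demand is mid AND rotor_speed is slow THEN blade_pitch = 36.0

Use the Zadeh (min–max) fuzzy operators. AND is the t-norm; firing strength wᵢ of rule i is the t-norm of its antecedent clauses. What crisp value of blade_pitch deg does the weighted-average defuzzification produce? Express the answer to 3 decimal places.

16.469

R1 (z=4.0): low=0.61, fast=0.66; AND[min(a, b)] → w = 0.61
R2 (z=8.5): mid=0.90, high=0.97; AND[min(a, b)] → w = 0.90
R3 (z=12.0): ¬high=1−0.97=0.03, fast=0.66, mid=0.90; AND[min(a, b)] → w = 0.03
R4 (z=23.1): rated=0.69, slow=0.57, mid=0.90; AND[min(a, b)] → w = 0.57
R5 (z=36.0): mid=0.90, slow=0.57; AND[min(a, b)] → w = 0.57
Weighted average = (0.61·4.0 + 0.90·8.5 + 0.03·12.0 + 0.57·23.1 + 0.57·36.0) / (0.61 + 0.90 + 0.03 + 0.57 + 0.57)
  = 44.1370 / 2.6800 = 16.469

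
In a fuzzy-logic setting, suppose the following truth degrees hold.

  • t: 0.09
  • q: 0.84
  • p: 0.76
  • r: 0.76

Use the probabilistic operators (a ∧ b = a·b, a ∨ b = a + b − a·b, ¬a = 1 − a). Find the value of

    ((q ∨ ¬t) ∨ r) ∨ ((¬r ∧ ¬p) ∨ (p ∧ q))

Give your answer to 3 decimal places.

0.999

¬t = 1 − 0.0900 = 0.9100
q ∨ ¬t = a + b − a·b on (0.8400, 0.9100) = 0.9856
(q ∨ ¬t) ∨ r = a + b − a·b on (0.9856, 0.7600) = 0.9965
¬r = 1 − 0.7600 = 0.2400
¬p = 1 − 0.7600 = 0.2400
¬r ∧ ¬p = a·b on (0.2400, 0.2400) = 0.0576
p ∧ q = a·b on (0.7600, 0.8400) = 0.6384
(¬r ∧ ¬p) ∨ (p ∧ q) = a + b − a·b on (0.0576, 0.6384) = 0.6592
((q ∨ ¬t) ∨ r) ∨ ((¬r ∧ ¬p) ∨ (p ∧ q)) = a + b − a·b on (0.9965, 0.6592) = 0.9988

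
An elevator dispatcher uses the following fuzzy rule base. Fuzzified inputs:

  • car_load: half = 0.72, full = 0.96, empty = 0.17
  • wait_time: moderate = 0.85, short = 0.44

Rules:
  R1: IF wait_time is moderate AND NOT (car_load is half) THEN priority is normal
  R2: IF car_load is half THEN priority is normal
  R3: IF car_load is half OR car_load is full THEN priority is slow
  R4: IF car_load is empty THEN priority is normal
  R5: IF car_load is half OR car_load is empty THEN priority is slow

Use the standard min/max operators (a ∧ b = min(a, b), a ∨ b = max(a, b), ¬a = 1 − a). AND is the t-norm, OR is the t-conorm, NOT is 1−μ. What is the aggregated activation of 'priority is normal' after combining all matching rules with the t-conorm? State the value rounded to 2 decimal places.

0.72

R1: moderate=0.85, ¬half=1−0.72=0.28; AND[min(a, b)] → w = 0.28
R2: half=0.72 → w = 0.72
R3: half=0.72, full=0.96; OR[max(a, b)] → w = 0.96
R4: empty=0.17 → w = 0.17
R5: half=0.72, empty=0.17; OR[max(a, b)] → w = 0.72
Rules with consequent 'normal': {R1, R2, R4} → strengths 0.28, 0.72, 0.17
Aggregate via t-conorm [max(a, b)]: 0.72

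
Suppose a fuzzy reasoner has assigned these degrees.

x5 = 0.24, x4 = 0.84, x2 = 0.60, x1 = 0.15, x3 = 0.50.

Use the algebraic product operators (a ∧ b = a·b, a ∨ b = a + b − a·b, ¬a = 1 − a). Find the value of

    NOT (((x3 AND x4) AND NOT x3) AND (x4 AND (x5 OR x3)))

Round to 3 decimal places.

x3 AND x4 = a·b on (0.5000, 0.8400) = 0.4200
NOT x3 = 1 − 0.5000 = 0.5000
(x3 AND x4) AND NOT x3 = a·b on (0.4200, 0.5000) = 0.2100
x5 OR x3 = a + b − a·b on (0.2400, 0.5000) = 0.6200
x4 AND (x5 OR x3) = a·b on (0.8400, 0.6200) = 0.5208
((x3 AND x4) AND NOT x3) AND (x4 AND (x5 OR x3)) = a·b on (0.2100, 0.5208) = 0.1094
NOT (((x3 AND x4) AND NOT x3) AND (x4 AND (x5 OR x3))) = 1 − 0.1094 = 0.8906

0.891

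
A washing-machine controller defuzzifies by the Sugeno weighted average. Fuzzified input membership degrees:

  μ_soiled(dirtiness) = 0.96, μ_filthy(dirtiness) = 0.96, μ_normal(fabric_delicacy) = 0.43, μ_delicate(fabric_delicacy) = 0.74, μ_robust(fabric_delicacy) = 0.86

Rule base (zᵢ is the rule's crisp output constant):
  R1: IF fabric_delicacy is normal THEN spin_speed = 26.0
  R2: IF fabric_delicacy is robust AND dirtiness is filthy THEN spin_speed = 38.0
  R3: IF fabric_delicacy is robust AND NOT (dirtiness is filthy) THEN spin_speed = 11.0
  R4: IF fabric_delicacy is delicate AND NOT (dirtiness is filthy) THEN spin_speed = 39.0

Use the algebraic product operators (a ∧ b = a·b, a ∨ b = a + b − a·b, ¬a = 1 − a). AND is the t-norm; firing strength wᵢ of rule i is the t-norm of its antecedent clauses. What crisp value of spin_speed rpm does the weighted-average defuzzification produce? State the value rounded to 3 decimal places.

R1 (z=26.0): normal=0.43 → w = 0.4300
R2 (z=38.0): robust=0.86, filthy=0.96; AND[a·b] → w = 0.8256
R3 (z=11.0): robust=0.86, ¬filthy=1−0.96=0.04; AND[a·b] → w = 0.0344
R4 (z=39.0): delicate=0.74, ¬filthy=1−0.96=0.04; AND[a·b] → w = 0.0296
Weighted average = (0.4300·26.0 + 0.8256·38.0 + 0.0344·11.0 + 0.0296·39.0) / (0.4300 + 0.8256 + 0.0344 + 0.0296)
  = 44.0856 / 1.3196 = 33.408

33.408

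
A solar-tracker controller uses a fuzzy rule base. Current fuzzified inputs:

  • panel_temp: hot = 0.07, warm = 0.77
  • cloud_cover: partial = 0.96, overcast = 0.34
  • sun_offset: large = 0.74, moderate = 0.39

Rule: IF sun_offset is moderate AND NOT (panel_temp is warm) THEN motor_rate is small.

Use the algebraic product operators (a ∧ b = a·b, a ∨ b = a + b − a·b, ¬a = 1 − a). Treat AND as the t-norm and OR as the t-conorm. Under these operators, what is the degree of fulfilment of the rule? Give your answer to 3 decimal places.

0.090

firing strength: moderate=0.39, ¬warm=1−0.77=0.23; AND[a·b] → w = 0.0897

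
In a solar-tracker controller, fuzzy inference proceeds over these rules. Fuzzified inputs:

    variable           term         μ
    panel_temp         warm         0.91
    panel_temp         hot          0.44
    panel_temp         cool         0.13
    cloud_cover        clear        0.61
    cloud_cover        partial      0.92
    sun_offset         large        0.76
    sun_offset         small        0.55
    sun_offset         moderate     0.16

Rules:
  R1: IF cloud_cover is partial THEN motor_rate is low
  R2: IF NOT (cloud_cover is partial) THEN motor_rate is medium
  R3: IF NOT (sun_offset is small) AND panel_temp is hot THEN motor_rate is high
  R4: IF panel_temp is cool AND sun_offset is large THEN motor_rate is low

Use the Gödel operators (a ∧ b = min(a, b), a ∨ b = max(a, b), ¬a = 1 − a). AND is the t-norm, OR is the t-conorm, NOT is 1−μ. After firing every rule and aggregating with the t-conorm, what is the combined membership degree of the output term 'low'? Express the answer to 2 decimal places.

0.92

R1: partial=0.92 → w = 0.92
R2: ¬partial=1−0.92=0.08 → w = 0.08
R3: ¬small=1−0.55=0.45, hot=0.44; AND[min(a, b)] → w = 0.44
R4: cool=0.13, large=0.76; AND[min(a, b)] → w = 0.13
Rules with consequent 'low': {R1, R4} → strengths 0.92, 0.13
Aggregate via t-conorm [max(a, b)]: 0.92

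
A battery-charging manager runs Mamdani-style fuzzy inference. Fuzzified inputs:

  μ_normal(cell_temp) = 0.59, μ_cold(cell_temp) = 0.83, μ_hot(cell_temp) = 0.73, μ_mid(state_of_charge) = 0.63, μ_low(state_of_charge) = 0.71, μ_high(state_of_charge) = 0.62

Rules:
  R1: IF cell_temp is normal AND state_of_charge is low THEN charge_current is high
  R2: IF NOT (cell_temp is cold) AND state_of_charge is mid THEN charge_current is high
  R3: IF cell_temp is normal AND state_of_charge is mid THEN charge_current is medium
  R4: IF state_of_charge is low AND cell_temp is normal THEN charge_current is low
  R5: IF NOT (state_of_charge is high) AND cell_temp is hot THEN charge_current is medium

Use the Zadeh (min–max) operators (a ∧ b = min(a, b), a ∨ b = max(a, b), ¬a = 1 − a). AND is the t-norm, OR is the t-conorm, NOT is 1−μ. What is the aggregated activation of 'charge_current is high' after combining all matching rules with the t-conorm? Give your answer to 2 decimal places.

0.59

R1: normal=0.59, low=0.71; AND[min(a, b)] → w = 0.59
R2: ¬cold=1−0.83=0.17, mid=0.63; AND[min(a, b)] → w = 0.17
R3: normal=0.59, mid=0.63; AND[min(a, b)] → w = 0.59
R4: low=0.71, normal=0.59; AND[min(a, b)] → w = 0.59
R5: ¬high=1−0.62=0.38, hot=0.73; AND[min(a, b)] → w = 0.38
Rules with consequent 'high': {R1, R2} → strengths 0.59, 0.17
Aggregate via t-conorm [max(a, b)]: 0.59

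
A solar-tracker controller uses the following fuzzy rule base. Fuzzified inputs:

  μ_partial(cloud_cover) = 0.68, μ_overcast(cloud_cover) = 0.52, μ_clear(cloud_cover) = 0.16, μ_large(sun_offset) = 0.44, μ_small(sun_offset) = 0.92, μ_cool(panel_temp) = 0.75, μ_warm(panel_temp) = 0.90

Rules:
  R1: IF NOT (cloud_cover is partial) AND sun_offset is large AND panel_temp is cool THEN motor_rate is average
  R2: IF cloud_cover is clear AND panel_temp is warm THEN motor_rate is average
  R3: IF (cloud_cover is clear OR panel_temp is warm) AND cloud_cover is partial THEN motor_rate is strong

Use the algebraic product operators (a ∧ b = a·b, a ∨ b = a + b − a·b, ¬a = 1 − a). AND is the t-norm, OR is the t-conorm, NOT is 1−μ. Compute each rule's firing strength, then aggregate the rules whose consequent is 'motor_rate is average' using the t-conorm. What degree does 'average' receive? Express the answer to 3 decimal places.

0.234

R1: ¬partial=1−0.68=0.32, large=0.44, cool=0.75; AND[a·b] → w = 0.1056
R2: clear=0.16, warm=0.90; AND[a·b] → w = 0.1440
R3: (clear=0.16 OR warm=0.90) = 0.9160; AND[a·b] with partial=0.68 → w = 0.6229
Rules with consequent 'average': {R1, R2} → strengths 0.1056, 0.1440
Aggregate via t-conorm [a + b − a·b]: 0.2344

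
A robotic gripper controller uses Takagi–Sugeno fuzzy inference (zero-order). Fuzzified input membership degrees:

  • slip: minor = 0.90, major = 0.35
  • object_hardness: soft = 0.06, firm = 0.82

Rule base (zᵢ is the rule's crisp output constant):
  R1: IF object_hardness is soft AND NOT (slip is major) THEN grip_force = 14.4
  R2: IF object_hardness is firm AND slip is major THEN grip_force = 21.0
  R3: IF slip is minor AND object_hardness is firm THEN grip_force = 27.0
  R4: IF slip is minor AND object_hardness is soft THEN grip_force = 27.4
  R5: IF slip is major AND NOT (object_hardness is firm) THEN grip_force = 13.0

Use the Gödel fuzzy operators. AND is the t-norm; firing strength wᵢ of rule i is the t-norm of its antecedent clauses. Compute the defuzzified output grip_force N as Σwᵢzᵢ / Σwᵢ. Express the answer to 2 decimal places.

R1 (z=14.4): soft=0.06, ¬major=1−0.35=0.65; AND[min(a, b)] → w = 0.06
R2 (z=21.0): firm=0.82, major=0.35; AND[min(a, b)] → w = 0.35
R3 (z=27.0): minor=0.90, firm=0.82; AND[min(a, b)] → w = 0.82
R4 (z=27.4): minor=0.90, soft=0.06; AND[min(a, b)] → w = 0.06
R5 (z=13.0): major=0.35, ¬firm=1−0.82=0.18; AND[min(a, b)] → w = 0.18
Weighted average = (0.06·14.4 + 0.35·21.0 + 0.82·27.0 + 0.06·27.4 + 0.18·13.0) / (0.06 + 0.35 + 0.82 + 0.06 + 0.18)
  = 34.3380 / 1.4700 = 23.36

23.36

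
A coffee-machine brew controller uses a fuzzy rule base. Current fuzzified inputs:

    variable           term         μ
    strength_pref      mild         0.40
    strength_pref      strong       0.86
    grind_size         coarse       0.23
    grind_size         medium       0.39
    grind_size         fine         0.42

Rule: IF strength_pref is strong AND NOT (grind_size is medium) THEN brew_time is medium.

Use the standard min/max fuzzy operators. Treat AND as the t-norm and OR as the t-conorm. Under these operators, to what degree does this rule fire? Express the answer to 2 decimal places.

0.61

firing strength: strong=0.86, ¬medium=1−0.39=0.61; AND[min(a, b)] → w = 0.61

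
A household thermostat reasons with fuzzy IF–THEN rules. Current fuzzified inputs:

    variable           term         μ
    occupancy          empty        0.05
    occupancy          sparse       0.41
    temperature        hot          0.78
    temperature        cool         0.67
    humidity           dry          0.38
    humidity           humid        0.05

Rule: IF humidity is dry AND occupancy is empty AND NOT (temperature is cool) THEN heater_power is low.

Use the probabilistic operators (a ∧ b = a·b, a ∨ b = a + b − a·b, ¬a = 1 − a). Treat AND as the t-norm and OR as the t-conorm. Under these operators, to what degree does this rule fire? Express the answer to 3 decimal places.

0.006

firing strength: dry=0.38, empty=0.05, ¬cool=1−0.67=0.33; AND[a·b] → w = 0.0063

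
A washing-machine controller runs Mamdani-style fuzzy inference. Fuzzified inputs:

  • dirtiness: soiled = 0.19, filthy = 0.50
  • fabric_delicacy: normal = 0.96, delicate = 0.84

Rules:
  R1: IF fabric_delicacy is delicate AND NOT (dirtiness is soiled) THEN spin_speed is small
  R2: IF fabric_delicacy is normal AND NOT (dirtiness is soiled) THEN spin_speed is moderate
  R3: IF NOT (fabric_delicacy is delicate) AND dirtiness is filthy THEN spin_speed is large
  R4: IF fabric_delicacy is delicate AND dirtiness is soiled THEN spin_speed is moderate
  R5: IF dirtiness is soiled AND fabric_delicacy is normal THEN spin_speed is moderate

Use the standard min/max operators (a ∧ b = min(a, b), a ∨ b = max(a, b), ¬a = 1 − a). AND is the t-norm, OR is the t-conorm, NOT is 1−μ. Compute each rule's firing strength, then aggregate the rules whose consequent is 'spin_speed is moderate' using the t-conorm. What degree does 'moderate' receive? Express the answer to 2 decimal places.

0.81

R1: delicate=0.84, ¬soiled=1−0.19=0.81; AND[min(a, b)] → w = 0.81
R2: normal=0.96, ¬soiled=1−0.19=0.81; AND[min(a, b)] → w = 0.81
R3: ¬delicate=1−0.84=0.16, filthy=0.50; AND[min(a, b)] → w = 0.16
R4: delicate=0.84, soiled=0.19; AND[min(a, b)] → w = 0.19
R5: soiled=0.19, normal=0.96; AND[min(a, b)] → w = 0.19
Rules with consequent 'moderate': {R2, R4, R5} → strengths 0.81, 0.19, 0.19
Aggregate via t-conorm [max(a, b)]: 0.81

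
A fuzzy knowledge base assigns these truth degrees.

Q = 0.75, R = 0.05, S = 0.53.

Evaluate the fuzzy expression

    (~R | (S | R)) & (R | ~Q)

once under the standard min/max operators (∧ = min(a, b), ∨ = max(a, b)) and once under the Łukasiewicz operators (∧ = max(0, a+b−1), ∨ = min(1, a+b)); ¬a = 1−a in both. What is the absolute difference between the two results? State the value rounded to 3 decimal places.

Under standard min/max:
  ~R = 1 − 0.05 = 0.95
  S | R = max(a, b) on (0.53, 0.05) = 0.53
  ~R | (S | R) = max(a, b) on (0.95, 0.53) = 0.95
  ~Q = 1 − 0.75 = 0.25
  R | ~Q = max(a, b) on (0.05, 0.25) = 0.25
  (~R | (S | R)) & (R | ~Q) = min(a, b) on (0.95, 0.25) = 0.25
  → value = 0.2500
Under Łukasiewicz:
  ~R = 1 − 0.05 = 0.95
  S | R = min(1, a+b) on (0.53, 0.05) = 0.58
  ~R | (S | R) = min(1, a+b) on (0.95, 0.58) = 1.00
  ~Q = 1 − 0.75 = 0.25
  R | ~Q = min(1, a+b) on (0.05, 0.25) = 0.30
  (~R | (S | R)) & (R | ~Q) = max(0, a+b−1) on (1.00, 0.30) = 0.30
  → value = 0.3000
|0.2500 − 0.3000| = 0.050

0.050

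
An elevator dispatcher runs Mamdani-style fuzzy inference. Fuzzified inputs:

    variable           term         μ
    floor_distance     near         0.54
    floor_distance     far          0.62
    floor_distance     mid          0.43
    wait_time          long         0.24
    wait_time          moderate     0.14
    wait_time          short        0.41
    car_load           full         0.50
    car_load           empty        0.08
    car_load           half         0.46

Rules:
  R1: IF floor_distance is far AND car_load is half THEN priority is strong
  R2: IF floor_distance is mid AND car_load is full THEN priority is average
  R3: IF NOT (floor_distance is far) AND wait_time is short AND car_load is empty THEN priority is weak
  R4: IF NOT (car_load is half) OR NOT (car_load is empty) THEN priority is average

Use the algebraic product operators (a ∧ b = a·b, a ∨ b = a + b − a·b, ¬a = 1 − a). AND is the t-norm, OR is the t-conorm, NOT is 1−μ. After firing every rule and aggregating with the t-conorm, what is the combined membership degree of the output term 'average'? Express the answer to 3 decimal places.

0.971

R1: far=0.62, half=0.46; AND[a·b] → w = 0.2852
R2: mid=0.43, full=0.50; AND[a·b] → w = 0.2150
R3: ¬far=1−0.62=0.38, short=0.41, empty=0.08; AND[a·b] → w = 0.0125
R4: ¬half=1−0.46=0.54, ¬empty=1−0.08=0.92; OR[a + b − a·b] → w = 0.9632
Rules with consequent 'average': {R2, R4} → strengths 0.2150, 0.9632
Aggregate via t-conorm [a + b − a·b]: 0.9711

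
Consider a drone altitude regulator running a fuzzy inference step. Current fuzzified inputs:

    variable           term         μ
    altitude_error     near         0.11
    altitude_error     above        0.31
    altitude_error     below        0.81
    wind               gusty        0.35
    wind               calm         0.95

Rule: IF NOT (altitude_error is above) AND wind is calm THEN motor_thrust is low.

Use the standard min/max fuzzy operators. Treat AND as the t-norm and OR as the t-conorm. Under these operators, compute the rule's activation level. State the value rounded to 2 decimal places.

0.69

firing strength: ¬above=1−0.31=0.69, calm=0.95; AND[min(a, b)] → w = 0.69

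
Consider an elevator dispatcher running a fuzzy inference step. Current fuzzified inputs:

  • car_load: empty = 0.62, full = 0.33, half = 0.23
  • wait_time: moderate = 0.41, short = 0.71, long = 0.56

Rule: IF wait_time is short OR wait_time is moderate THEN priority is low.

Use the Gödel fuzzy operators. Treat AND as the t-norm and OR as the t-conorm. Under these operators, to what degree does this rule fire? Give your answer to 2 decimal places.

firing strength: short=0.71, moderate=0.41; OR[max(a, b)] → w = 0.71

0.71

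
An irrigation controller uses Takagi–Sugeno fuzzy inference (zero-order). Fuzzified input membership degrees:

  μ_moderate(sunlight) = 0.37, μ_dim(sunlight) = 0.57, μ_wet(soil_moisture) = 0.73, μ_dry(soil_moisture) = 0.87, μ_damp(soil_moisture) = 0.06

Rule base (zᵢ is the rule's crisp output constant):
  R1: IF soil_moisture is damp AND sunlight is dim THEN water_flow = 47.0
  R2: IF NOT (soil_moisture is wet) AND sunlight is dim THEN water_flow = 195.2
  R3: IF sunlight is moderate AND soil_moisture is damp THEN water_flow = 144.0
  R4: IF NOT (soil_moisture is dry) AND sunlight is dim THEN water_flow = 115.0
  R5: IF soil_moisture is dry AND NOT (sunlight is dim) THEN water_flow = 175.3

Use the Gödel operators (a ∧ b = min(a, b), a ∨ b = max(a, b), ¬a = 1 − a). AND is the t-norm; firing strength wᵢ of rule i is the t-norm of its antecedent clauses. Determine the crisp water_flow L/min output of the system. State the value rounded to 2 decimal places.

R1 (z=47.0): damp=0.06, dim=0.57; AND[min(a, b)] → w = 0.06
R2 (z=195.2): ¬wet=1−0.73=0.27, dim=0.57; AND[min(a, b)] → w = 0.27
R3 (z=144.0): moderate=0.37, damp=0.06; AND[min(a, b)] → w = 0.06
R4 (z=115.0): ¬dry=1−0.87=0.13, dim=0.57; AND[min(a, b)] → w = 0.13
R5 (z=175.3): dry=0.87, ¬dim=1−0.57=0.43; AND[min(a, b)] → w = 0.43
Weighted average = (0.06·47.0 + 0.27·195.2 + 0.06·144.0 + 0.13·115.0 + 0.43·175.3) / (0.06 + 0.27 + 0.06 + 0.13 + 0.43)
  = 154.4930 / 0.9500 = 162.62

162.62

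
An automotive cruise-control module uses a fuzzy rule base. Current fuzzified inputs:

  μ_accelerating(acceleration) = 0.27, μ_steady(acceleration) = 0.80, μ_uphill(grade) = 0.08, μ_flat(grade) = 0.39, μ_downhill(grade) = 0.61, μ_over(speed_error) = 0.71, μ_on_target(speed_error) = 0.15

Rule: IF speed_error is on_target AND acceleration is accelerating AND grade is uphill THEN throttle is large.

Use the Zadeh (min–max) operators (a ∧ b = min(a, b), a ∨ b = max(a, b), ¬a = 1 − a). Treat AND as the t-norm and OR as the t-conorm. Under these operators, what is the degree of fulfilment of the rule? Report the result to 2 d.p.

0.08

firing strength: on_target=0.15, accelerating=0.27, uphill=0.08; AND[min(a, b)] → w = 0.08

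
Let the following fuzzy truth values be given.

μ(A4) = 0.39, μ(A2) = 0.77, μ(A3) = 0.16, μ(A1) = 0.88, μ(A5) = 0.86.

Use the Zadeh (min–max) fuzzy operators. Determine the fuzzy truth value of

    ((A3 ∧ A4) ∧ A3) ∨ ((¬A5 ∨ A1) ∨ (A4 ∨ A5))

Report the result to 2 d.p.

A3 ∧ A4 = min(a, b) on (0.16, 0.39) = 0.16
(A3 ∧ A4) ∧ A3 = min(a, b) on (0.16, 0.16) = 0.16
¬A5 = 1 − 0.86 = 0.14
¬A5 ∨ A1 = max(a, b) on (0.14, 0.88) = 0.88
A4 ∨ A5 = max(a, b) on (0.39, 0.86) = 0.86
(¬A5 ∨ A1) ∨ (A4 ∨ A5) = max(a, b) on (0.88, 0.86) = 0.88
((A3 ∧ A4) ∧ A3) ∨ ((¬A5 ∨ A1) ∨ (A4 ∨ A5)) = max(a, b) on (0.16, 0.88) = 0.88

0.88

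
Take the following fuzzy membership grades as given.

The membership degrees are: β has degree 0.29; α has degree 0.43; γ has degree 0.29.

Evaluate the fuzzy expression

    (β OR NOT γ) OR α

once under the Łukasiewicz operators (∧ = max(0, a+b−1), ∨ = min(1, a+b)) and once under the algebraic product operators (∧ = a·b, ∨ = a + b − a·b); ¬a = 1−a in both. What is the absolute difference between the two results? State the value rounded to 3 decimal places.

0.117

Under Łukasiewicz:
  NOT γ = 1 − 0.29 = 0.71
  β OR NOT γ = min(1, a+b) on (0.29, 0.71) = 1.00
  (β OR NOT γ) OR α = min(1, a+b) on (1.00, 0.43) = 1.00
  → value = 1.0000
Under algebraic product:
  NOT γ = 1 − 0.2900 = 0.7100
  β OR NOT γ = a + b − a·b on (0.2900, 0.7100) = 0.7941
  (β OR NOT γ) OR α = a + b − a·b on (0.7941, 0.4300) = 0.8826
  → value = 0.8826
|1.0000 − 0.8826| = 0.117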